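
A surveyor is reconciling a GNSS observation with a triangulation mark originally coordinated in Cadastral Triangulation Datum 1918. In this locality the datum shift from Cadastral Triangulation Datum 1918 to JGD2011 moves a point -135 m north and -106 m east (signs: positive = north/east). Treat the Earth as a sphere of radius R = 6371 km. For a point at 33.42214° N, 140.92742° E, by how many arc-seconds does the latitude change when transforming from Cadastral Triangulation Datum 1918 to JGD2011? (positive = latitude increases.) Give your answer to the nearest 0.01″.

Δφ = -4.37″

On a sphere of radius R, 1 rad of latitude = R, so Δφ = ΔN / R = -135.0 / 6371000 = -2.1190e-05 rad = -4.371″.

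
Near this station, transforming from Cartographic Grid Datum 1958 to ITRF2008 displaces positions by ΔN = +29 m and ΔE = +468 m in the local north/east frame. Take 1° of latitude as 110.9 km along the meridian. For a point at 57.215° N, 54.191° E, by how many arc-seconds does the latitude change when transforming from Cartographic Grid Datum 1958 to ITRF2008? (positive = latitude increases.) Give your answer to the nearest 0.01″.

1° of latitude = 110.9 km, so Δφ = 29.0 / 110900 = 0.0002615° = 0.941″.

Δφ = 0.94″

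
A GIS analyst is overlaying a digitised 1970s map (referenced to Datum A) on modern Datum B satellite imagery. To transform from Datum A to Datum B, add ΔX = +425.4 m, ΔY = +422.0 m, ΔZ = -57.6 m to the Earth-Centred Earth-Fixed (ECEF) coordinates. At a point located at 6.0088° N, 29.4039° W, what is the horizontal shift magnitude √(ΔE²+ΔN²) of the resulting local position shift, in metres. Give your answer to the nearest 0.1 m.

At φ = 6.0088°, λ = -29.4039°: sin φ = 0.104681, cos φ = 0.994506, sin λ = -0.490963, cos λ = 0.871180.
ΔE = −sin λ·ΔX + cos λ·ΔY = −(-0.490963)·(425.4) + (0.871180)·(422.0) = 576.49 m.
ΔN = −sin φ cos λ·ΔX − sin φ sin λ·ΔY + cos φ·ΔZ = −(0.104681)(0.871180)(425.4) − (0.104681)(-0.490963)(422.0) + (0.994506)(-57.6) = -74.39 m.
Horizontal magnitude = √(ΔE² + ΔN²) = √(576.49² + (-74.39)²) = 581.27 m.

581.3 m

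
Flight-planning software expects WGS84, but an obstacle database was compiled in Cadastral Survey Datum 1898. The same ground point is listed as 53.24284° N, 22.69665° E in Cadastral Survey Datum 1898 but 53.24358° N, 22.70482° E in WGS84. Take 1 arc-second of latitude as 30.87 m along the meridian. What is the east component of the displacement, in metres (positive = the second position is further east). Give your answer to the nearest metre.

Δφ = 53.24358° − 53.24284° = +0.00074°; Δλ = 22.70482° − 22.69665° = +0.00817°.
1° of latitude = 3600 × 30.87 = 111132 m.
ΔN = Δφ × 111132 = 82.2 m; ΔE = Δλ × 111132 × cos(53.24284°) = +0.00817 × 111132 × 0.598425 = 543.3 m.

ΔE = 543 m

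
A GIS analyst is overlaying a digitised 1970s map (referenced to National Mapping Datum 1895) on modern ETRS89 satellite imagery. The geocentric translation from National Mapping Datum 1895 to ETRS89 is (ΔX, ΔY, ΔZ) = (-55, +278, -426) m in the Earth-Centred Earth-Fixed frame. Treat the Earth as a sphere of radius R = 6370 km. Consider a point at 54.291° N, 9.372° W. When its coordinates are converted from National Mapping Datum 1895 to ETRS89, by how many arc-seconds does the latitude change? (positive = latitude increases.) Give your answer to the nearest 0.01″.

Δφ = -5.43″

sin φ = 0.811992, cos φ = 0.583669, sin λ = -0.162844, cos λ = 0.986652.
North component: ΔN = −sin φ cos λ·ΔX − sin φ sin λ·ΔY + cos φ·ΔZ = −(0.811992)(0.986652)(-55) − (0.811992)(-0.162844)(278) + (0.583669)(-426) = -167.82 m.
1° of latitude spans πR/180 = 111177 m, so Δφ = -167.82 / 111177 × 3600 = -5.434″.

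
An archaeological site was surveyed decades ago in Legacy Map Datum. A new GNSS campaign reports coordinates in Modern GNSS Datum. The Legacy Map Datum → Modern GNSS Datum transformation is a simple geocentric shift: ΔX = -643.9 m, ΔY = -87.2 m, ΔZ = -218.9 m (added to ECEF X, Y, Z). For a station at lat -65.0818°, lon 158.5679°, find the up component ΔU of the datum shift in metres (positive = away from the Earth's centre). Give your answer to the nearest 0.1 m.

ΔU = 437.6 m

The local up (radial) axis is (cos φ cos λ, cos φ sin λ, sin φ), giving ΔU = 252.531 − 13.425 + 198.523 = 437.63 m.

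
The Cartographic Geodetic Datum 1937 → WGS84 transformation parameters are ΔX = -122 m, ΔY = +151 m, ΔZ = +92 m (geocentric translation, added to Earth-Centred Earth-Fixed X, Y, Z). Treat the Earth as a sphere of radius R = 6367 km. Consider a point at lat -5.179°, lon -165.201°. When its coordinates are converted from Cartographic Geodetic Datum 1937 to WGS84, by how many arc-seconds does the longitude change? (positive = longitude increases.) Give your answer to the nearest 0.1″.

Δλ = -5.8″

sin φ = -0.090268, cos φ = 0.995918, sin λ = -0.255429, cos λ = -0.966828.
East component: ΔE = −sin λ·ΔX + cos λ·ΔY = −(-0.255429)(-122) + (-0.966828)(151) = -177.15 m.
1° of latitude spans πR/180 = 111125 m; at latitude φ, 1° of longitude spans that × cos φ = 110671.5 m, so Δλ = -177.15 / 110671.5 × 3600 = -5.763″.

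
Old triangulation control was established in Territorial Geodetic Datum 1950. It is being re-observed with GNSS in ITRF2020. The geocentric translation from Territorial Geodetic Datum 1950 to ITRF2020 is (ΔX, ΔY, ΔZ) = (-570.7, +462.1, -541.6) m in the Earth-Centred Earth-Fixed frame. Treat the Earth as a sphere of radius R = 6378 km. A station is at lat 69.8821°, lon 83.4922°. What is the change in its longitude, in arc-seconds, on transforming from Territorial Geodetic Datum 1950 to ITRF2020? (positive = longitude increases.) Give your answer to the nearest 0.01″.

Δλ = 58.24″

sin φ = 0.938987, cos φ = 0.343953, sin λ = 0.993556, cos λ = 0.113338.
East component: ΔE = −sin λ·ΔX + cos λ·ΔY = −(0.993556)(-570.7) + (0.113338)(462.1) = 619.40 m.
1° of latitude spans πR/180 = 111317 m; at latitude φ, 1° of longitude spans that × cos φ = 38287.9 m, so Δλ = 619.40 / 38287.9 × 3600 = 58.238″.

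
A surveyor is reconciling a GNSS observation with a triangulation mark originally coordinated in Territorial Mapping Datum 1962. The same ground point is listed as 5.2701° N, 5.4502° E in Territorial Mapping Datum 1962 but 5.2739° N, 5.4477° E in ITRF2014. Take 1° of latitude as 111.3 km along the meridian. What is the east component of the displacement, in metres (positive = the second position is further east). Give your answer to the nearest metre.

ΔE = -277 m

Δφ = 5.2739° − 5.2701° = +0.0038°; Δλ = 5.4477° − 5.4502° = -0.0025°.
ΔN = Δφ × 111300 = 422.9 m; ΔE = Δλ × 111300 × cos(5.2701°) = -0.0025 × 111300 × 0.995773 = -277.1 m.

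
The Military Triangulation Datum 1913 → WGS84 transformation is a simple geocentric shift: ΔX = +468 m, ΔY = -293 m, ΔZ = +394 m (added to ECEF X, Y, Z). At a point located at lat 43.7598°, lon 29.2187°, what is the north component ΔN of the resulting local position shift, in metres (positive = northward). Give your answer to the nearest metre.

At φ = 43.7598°, λ = 29.2187°: sin φ = 0.691637, cos φ = 0.722246, sin λ = 0.488145, cos λ = 0.872763.
ΔN = −sin φ cos λ·ΔX − sin φ sin λ·ΔY + cos φ·ΔZ = −(0.691637)(0.872763)(468) − (0.691637)(0.488145)(-293) + (0.722246)(394) = 100.99 m.

ΔN = 101 m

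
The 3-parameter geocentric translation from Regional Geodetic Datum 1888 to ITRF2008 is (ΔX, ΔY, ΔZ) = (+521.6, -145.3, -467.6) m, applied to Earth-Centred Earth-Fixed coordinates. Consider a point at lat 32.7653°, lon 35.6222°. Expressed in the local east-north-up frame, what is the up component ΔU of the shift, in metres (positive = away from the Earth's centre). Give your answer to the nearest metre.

ΔU = 32 m

The local up (radial) axis is (cos φ cos λ, cos φ sin λ, sin φ), giving ΔU = 356.536 − 71.163 − 253.065 = 32.31 m.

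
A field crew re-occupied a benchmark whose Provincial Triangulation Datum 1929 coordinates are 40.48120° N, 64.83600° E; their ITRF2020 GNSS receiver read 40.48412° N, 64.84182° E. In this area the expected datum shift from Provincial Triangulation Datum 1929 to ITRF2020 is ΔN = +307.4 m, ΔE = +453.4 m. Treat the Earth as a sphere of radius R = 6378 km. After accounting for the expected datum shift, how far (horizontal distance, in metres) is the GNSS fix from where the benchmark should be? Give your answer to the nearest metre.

Observed coordinate differences: Δφ = +0.00292°, Δλ = +0.00582°.
Converting to metres (1° lat = 111317 m, cos φ = 0.760619): observed ΔN = 325.0 m, observed ΔE = 492.8 m.
Subtracting the expected shift leaves a residual of 325.0 − (307.4) = 17.6 m north and 492.8 − (453.4) = 39.4 m east.
Residual distance = √(17.6² + 39.4²) = 43.2 m.

43 m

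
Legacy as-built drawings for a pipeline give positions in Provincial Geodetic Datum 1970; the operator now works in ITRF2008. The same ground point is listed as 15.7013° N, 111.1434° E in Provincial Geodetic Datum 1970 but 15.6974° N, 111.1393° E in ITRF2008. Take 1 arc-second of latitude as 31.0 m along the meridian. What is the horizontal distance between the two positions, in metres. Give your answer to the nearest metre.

619 m

Δφ = 15.6974° − 15.7013° = -0.0039°; Δλ = 111.1393° − 111.1434° = -0.0041°.
1° of latitude = 3600 × 31.00 = 111600 m.
ΔN = Δφ × 111600 = -435.2 m; ΔE = Δλ × 111600 × cos(15.7013°) = -0.0041 × 111600 × 0.962686 = -440.5 m.
Distance = √(ΔE² + ΔN²) = √((-440.5)² + (-435.2)²) = 619.2 m.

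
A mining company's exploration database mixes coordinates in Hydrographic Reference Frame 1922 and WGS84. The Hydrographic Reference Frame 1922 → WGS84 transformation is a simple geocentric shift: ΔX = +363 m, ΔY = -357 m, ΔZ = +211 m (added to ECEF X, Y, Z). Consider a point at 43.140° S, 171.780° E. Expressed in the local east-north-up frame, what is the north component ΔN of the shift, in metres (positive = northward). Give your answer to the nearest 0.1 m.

ΔN = -126.6 m

The local north axis is (−sin φ cos λ, −sin φ sin λ, cos φ), giving ΔN = -245.663 − 34.902 + 153.964 = -126.60 m.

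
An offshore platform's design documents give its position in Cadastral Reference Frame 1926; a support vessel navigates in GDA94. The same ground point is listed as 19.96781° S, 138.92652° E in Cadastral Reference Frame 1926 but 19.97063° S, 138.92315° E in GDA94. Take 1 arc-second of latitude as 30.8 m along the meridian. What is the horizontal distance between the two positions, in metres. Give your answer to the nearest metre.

470 m

Δφ = -19.97063° − -19.96781° = -0.00282°; Δλ = 138.92315° − 138.92652° = -0.00337°.
1° of latitude = 3600 × 30.80 = 110880 m.
ΔN = Δφ × 110880 = -312.7 m; ΔE = Δλ × 110880 × cos(-19.96781°) = -0.00337 × 110880 × 0.939885 = -351.2 m.
Distance = √(ΔE² + ΔN²) = √((-351.2)² + (-312.7)²) = 470.2 m.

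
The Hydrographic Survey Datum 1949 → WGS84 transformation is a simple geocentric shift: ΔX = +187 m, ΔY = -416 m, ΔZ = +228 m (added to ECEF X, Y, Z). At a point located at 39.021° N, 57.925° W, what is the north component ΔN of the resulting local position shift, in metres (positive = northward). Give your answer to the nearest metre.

At φ = 39.021°, λ = -57.925°: sin φ = 0.629605, cos φ = 0.776915, sin λ = -0.847354, cos λ = 0.531029.
ΔN = −sin φ cos λ·ΔX − sin φ sin λ·ΔY + cos φ·ΔZ = −(0.629605)(0.531029)(187) − (0.629605)(-0.847354)(-416) + (0.776915)(228) = -107.32 m.

ΔN = -107 m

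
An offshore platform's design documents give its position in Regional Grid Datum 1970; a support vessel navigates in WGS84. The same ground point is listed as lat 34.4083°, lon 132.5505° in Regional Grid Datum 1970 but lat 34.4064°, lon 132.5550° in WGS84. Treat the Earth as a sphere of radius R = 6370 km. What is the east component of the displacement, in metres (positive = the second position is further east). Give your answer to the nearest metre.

Δφ = 34.4064° − 34.4083° = -0.0019°; Δλ = 132.5550° − 132.5505° = +0.0045°.
1° along a meridian = πR/180 = 111177 m.
ΔN = Δφ × 111177 = -211.2 m; ΔE = Δλ × 111177 × cos(34.4083°) = +0.0045 × 111177 × 0.825032 = 412.8 m.

ΔE = 413 m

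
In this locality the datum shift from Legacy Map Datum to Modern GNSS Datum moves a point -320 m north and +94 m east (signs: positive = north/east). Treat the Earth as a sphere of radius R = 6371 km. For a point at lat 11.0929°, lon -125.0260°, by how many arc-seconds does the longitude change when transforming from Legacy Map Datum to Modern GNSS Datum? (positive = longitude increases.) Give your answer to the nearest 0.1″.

At latitude 11.0929°, cos φ = 0.981317.
One radian of longitude at latitude φ spans R cos φ, so Δλ = ΔE / (R cos φ) = 94.0 / (6371000 × 0.981317) = 1.5035e-05 rad = 3.101″.

Δλ = 3.1″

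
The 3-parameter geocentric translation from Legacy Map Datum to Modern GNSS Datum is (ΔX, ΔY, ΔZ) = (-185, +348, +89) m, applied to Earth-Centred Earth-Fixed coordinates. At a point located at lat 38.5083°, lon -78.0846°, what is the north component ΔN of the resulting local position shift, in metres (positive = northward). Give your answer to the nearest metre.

At φ = 38.5083°, λ = -78.0846°: sin φ = 0.622628, cos φ = 0.782518, sin λ = -0.978454, cos λ = 0.206467.
ΔN = −sin φ cos λ·ΔX − sin φ sin λ·ΔY + cos φ·ΔZ = −(0.622628)(0.206467)(-185) − (0.622628)(-0.978454)(348) + (0.782518)(89) = 305.43 m.

ΔN = 305 m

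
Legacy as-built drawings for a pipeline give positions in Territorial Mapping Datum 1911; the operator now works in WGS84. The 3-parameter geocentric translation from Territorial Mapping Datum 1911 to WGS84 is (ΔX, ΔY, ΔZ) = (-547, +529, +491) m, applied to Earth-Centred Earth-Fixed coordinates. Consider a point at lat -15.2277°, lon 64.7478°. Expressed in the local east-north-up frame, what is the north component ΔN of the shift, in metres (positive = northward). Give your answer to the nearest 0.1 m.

ΔN = 538.1 m

The local north axis is (−sin φ cos λ, −sin φ sin λ, cos φ), giving ΔN = -61.291 + 125.667 + 473.761 = 538.14 m.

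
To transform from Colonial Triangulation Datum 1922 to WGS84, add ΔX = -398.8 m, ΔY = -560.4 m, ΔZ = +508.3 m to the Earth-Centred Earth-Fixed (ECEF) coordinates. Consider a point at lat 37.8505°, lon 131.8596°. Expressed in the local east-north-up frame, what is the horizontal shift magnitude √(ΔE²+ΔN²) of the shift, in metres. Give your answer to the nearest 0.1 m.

At φ = 37.8505°, λ = 131.8596°: sin φ = 0.613603, cos φ = 0.789614, sin λ = 0.744782, cos λ = -0.667308.
ΔE = −sin λ·ΔX + cos λ·ΔY = −(0.744782)·(-398.8) + (-0.667308)·(-560.4) = 670.98 m.
ΔN = −sin φ cos λ·ΔX − sin φ sin λ·ΔY + cos φ·ΔZ = −(0.613603)(-0.667308)(-398.8) − (0.613603)(0.744782)(-560.4) + (0.789614)(508.3) = 494.17 m.
Horizontal magnitude = √(ΔE² + ΔN²) = √(670.98² + 494.17²) = 833.32 m.

833.3 m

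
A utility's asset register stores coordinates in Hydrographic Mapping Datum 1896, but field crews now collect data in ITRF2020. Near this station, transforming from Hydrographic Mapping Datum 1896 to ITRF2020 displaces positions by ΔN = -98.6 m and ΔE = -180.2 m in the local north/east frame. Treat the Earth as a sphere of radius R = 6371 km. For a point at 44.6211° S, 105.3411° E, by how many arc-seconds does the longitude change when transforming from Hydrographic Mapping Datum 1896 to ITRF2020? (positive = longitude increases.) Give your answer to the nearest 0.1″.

At latitude -44.6211°, cos φ = 0.711767.
One radian of longitude at latitude φ spans R cos φ, so Δλ = ΔE / (R cos φ) = -180.2 / (6371000 × 0.711767) = -3.9738e-05 rad = -8.197″.

Δλ = -8.2″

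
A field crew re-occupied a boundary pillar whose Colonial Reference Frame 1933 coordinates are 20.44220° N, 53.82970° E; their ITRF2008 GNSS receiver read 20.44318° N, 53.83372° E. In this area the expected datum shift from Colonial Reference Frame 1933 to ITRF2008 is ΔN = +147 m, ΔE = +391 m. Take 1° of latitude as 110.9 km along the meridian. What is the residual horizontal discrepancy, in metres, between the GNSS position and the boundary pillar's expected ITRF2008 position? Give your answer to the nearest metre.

Observed coordinate differences: Δφ = +0.00098°, Δλ = +0.00402°.
Converting to metres (1° lat = 110900 m, cos φ = 0.937025): observed ΔN = 108.7 m, observed ΔE = 417.7 m.
Subtracting the expected shift leaves a residual of 108.7 − (147) = -38.3 m north and 417.7 − (391) = 26.7 m east.
Residual distance = √((-38.3)² + 26.7²) = 46.7 m.

47 m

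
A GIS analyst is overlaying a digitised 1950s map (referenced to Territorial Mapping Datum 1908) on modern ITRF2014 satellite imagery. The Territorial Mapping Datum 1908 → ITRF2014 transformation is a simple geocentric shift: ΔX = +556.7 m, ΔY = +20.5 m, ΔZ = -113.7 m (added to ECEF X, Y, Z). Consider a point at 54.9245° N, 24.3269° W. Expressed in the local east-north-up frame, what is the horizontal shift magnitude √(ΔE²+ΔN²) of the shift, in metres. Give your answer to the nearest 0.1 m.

534.6 m

The local east axis at (φ, λ) is (−sin λ, cos λ, 0), so ΔE = −sin(-24.3269°)·556.7 + cos(-24.3269°)·20.5 = 248.01 m.
The local north axis is (−sin φ cos λ, −sin φ sin λ, cos φ), giving ΔN = -415.148 + 6.911 − 65.338 = -473.58 m.
Horizontal magnitude = √(ΔE² + ΔN²) = √(248.01² + (-473.58)²) = 534.59 m.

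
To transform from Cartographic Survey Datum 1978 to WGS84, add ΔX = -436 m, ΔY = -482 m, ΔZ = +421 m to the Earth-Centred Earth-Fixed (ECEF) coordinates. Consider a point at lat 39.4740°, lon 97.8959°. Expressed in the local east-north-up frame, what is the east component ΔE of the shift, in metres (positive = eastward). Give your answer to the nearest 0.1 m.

ΔE = 498.1 m

The local east axis at (φ, λ) is (−sin λ, cos λ, 0), so ΔE = −sin(97.8959°)·(-436) + cos(97.8959°)·(-482) = 498.08 m.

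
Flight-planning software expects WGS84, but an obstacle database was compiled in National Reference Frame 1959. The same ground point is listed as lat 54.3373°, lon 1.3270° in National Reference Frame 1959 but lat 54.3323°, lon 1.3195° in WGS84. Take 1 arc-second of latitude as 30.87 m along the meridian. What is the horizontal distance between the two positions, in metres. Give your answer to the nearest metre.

738 m

Δφ = 54.3323° − 54.3373° = -0.0050°; Δλ = 1.3195° − 1.3270° = -0.0075°.
1° of latitude = 3600 × 30.87 = 111132 m.
ΔN = Δφ × 111132 = -555.7 m; ΔE = Δλ × 111132 × cos(54.3373°) = -0.0075 × 111132 × 0.583012 = -485.9 m.
Distance = √(ΔE² + ΔN²) = √((-485.9)² + (-555.7)²) = 738.2 m.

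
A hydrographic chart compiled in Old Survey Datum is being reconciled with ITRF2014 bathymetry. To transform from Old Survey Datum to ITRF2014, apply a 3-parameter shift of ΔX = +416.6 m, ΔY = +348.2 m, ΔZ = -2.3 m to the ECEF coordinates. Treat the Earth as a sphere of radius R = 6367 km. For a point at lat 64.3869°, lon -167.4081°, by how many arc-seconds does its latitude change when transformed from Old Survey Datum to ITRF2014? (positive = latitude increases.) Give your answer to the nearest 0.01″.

Δφ = 14.06″

sin φ = 0.901734, cos φ = 0.432292, sin λ = -0.218005, cos λ = -0.975948.
North component: ΔN = −sin φ cos λ·ΔX − sin φ sin λ·ΔY + cos φ·ΔZ = −(0.901734)(-0.975948)(416.6) − (0.901734)(-0.218005)(348.2) + (0.432292)(-2.3) = 434.08 m.
1° of latitude spans πR/180 = 111125 m, so Δφ = 434.08 / 111125 × 3600 = 14.063″.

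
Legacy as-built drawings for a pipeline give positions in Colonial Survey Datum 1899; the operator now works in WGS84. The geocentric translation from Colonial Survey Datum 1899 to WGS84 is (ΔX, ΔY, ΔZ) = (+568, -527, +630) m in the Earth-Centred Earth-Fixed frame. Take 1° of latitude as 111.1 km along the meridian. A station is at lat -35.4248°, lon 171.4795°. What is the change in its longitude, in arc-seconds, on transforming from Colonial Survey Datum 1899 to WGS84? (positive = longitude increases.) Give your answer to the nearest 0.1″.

Δλ = 17.4″

sin φ = -0.579634, cos φ = 0.814877, sin λ = 0.148163, cos λ = -0.988963.
East component: ΔE = −sin λ·ΔX + cos λ·ΔY = −(0.148163)(568) + (-0.988963)(-527) = 437.03 m.
1° of latitude spans 111100 m; at latitude φ, 1° of longitude spans that × cos φ = 90532.8 m, so Δλ = 437.03 / 90532.8 × 3600 = 17.378″.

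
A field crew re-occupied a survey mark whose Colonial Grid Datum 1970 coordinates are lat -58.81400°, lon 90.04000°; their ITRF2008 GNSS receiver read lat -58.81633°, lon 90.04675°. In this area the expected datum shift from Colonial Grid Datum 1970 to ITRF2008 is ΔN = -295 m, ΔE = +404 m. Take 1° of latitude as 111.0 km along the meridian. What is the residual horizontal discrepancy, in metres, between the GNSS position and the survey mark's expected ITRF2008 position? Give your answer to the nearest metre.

40 m

Observed coordinate differences: Δφ = -0.00233°, Δλ = +0.00675°.
Converting to metres (1° lat = 111000 m, cos φ = 0.517818): observed ΔN = -258.6 m, observed ΔE = 388.0 m.
Subtracting the expected shift leaves a residual of -258.6 − (-295) = 36.4 m north and 388.0 − (404) = -16.0 m east.
Residual distance = √(36.4² + (-16.0)²) = 39.7 m.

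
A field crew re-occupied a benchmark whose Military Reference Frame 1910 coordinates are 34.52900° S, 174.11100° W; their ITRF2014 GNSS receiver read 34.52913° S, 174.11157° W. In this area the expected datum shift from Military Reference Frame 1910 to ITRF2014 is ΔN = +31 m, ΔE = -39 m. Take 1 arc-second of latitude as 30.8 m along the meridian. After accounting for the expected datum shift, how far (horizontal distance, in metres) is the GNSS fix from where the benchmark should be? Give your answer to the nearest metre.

47 m

Observed coordinate differences: Δφ = -0.00013°, Δλ = -0.00057°.
Converting to metres (1° lat = 110880 m, cos φ = 0.823839): observed ΔN = -14.4 m, observed ΔE = -52.1 m.
Subtracting the expected shift leaves a residual of -14.4 − (31) = -45.4 m north and -52.1 − (-39) = -13.1 m east.
Residual distance = √((-45.4)² + (-13.1)²) = 47.3 m.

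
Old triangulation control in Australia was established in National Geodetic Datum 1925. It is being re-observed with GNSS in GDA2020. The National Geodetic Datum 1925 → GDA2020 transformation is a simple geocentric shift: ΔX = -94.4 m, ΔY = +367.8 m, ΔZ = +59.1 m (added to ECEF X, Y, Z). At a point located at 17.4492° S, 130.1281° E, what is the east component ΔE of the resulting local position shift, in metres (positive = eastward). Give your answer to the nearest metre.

The local east axis at (φ, λ) is (−sin λ, cos λ, 0), so ΔE = −sin(130.1281°)·(-94.4) + cos(130.1281°)·367.8 = -164.87 m.

ΔE = -165 m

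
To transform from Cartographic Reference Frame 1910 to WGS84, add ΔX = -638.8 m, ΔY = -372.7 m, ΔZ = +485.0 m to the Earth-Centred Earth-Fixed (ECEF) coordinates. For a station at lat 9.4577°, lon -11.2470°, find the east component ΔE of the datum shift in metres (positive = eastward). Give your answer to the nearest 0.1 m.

At φ = 9.4577°, λ = -11.2470°: sin φ = 0.164319, cos φ = 0.986407, sin λ = -0.195039, cos λ = 0.980795.
ΔE = −sin λ·ΔX + cos λ·ΔY = −(-0.195039)·(-638.8) + (0.980795)·(-372.7) = -490.13 m.

ΔE = -490.1 m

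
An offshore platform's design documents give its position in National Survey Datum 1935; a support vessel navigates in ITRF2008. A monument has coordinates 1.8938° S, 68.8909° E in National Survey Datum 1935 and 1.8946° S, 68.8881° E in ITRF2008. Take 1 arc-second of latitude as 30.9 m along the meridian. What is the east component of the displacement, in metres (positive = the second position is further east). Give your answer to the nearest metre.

Δφ = -1.8946° − -1.8938° = -0.0008°; Δλ = 68.8881° − 68.8909° = -0.0028°.
1° of latitude = 3600 × 30.90 = 111240 m.
ΔN = Δφ × 111240 = -89.0 m; ΔE = Δλ × 111240 × cos(-1.8938°) = -0.0028 × 111240 × 0.999454 = -311.3 m.

ΔE = -311 m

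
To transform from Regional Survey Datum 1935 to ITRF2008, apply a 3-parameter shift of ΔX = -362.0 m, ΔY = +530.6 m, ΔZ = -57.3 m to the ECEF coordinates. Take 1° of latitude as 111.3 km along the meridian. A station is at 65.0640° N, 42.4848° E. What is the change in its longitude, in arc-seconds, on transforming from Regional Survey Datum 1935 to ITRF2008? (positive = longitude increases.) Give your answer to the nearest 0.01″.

sin φ = 0.906779, cos φ = 0.421606, sin λ = 0.675395, cos λ = 0.737457.
East component: ΔE = −sin λ·ΔX + cos λ·ΔY = −(0.675395)(-362.0) + (0.737457)(530.6) = 635.79 m.
1° of latitude spans 111300 m; at latitude φ, 1° of longitude spans that × cos φ = 46924.7 m, so Δλ = 635.79 / 46924.7 × 3600 = 48.777″.

Δλ = 48.78″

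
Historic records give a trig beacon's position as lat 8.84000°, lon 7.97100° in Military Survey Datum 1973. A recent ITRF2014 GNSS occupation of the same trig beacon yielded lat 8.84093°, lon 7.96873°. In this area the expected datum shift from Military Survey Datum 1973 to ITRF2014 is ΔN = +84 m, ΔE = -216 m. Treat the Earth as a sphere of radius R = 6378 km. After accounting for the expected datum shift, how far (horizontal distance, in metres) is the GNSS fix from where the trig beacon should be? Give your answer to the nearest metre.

39 m

Observed coordinate differences: Δφ = +0.00093°, Δλ = -0.00227°.
Converting to metres (1° lat = 111317 m, cos φ = 0.988121): observed ΔN = 103.5 m, observed ΔE = -249.7 m.
Subtracting the expected shift leaves a residual of 103.5 − (84) = 19.5 m north and -249.7 − (-216) = -33.7 m east.
Residual distance = √(19.5² + (-33.7)²) = 38.9 m.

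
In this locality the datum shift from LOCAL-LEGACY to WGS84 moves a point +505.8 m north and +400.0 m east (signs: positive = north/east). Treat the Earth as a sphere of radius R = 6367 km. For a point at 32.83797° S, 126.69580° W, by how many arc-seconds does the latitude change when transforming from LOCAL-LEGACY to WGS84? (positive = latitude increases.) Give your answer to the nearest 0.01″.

Δφ = 16.39″

On a sphere of radius R, 1 rad of latitude = R, so Δφ = ΔN / R = 505.8 / 6367000 = 7.9441e-05 rad = 16.386″.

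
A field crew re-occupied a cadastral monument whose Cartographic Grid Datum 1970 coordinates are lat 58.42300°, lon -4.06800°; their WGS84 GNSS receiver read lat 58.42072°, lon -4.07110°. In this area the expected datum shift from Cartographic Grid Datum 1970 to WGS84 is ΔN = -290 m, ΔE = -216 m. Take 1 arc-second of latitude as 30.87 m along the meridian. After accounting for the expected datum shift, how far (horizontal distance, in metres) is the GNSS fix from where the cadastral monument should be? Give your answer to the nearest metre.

Observed coordinate differences: Δφ = -0.00228°, Δλ = -0.00310°.
Converting to metres (1° lat = 111132 m, cos φ = 0.523644): observed ΔN = -253.4 m, observed ΔE = -180.4 m.
Subtracting the expected shift leaves a residual of -253.4 − (-290) = 36.6 m north and -180.4 − (-216) = 35.6 m east.
Residual distance = √(36.6² + 35.6²) = 51.1 m.

51 m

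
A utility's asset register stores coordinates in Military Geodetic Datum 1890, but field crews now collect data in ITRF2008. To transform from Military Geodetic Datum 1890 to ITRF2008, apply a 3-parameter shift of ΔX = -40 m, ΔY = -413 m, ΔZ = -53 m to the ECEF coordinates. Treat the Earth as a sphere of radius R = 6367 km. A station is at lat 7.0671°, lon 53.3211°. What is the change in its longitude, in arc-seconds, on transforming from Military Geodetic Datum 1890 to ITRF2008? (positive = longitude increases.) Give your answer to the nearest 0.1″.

sin φ = 0.123032, cos φ = 0.992403, sin λ = 0.801996, cos λ = 0.597330.
East component: ΔE = −sin λ·ΔX + cos λ·ΔY = −(0.801996)(-40) + (0.597330)(-413) = -214.62 m.
1° of latitude spans πR/180 = 111125 m; at latitude φ, 1° of longitude spans that × cos φ = 110280.9 m, so Δλ = -214.62 / 110280.9 × 3600 = -7.006″.

Δλ = -7.0″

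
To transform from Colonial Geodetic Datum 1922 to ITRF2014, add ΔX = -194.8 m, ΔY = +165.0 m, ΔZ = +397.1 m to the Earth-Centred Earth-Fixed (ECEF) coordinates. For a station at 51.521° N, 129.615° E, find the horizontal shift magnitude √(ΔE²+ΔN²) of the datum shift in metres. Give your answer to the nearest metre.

At φ = 51.521°, λ = 129.615°: sin φ = 0.782836, cos φ = 0.622228, sin λ = 0.770346, cos λ = -0.637626.
ΔE = −sin λ·ΔX + cos λ·ΔY = −(0.770346)·(-194.8) + (-0.637626)·(165.0) = 44.86 m.
ΔN = −sin φ cos λ·ΔX − sin φ sin λ·ΔY + cos φ·ΔZ = −(0.782836)(-0.637626)(-194.8) − (0.782836)(0.770346)(165.0) + (0.622228)(397.1) = 50.35 m.
Horizontal magnitude = √(ΔE² + ΔN²) = √(44.86² + 50.35²) = 67.43 m.

67 m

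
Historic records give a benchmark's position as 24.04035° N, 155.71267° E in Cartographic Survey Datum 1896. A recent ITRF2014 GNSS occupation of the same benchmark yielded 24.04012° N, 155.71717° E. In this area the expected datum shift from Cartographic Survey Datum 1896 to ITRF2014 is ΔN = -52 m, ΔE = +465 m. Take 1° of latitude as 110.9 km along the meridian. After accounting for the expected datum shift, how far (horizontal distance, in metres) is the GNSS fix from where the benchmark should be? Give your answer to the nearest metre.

28 m

Observed coordinate differences: Δφ = -0.00023°, Δλ = +0.00450°.
Converting to metres (1° lat = 110900 m, cos φ = 0.913259): observed ΔN = -25.5 m, observed ΔE = 455.8 m.
Subtracting the expected shift leaves a residual of -25.5 − (-52) = 26.5 m north and 455.8 − (465) = -9.2 m east.
Residual distance = √(26.5² + (-9.2)²) = 28.1 m.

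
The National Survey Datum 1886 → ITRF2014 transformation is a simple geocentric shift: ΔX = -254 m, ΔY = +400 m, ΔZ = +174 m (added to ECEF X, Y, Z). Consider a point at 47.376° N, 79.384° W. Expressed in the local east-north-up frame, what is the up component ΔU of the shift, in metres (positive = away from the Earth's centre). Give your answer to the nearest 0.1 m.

ΔU = -169.9 m

At φ = 47.376°, λ = -79.384°: sin φ = 0.735813, cos φ = 0.677184, sin λ = -0.982884, cos λ = 0.184226.
ΔU = cos φ cos λ·ΔX + cos φ sin λ·ΔY + sin φ·ΔZ = (0.677184)(0.184226)(-254) + (0.677184)(-0.982884)(400) + (0.735813)(174) = -169.89 m.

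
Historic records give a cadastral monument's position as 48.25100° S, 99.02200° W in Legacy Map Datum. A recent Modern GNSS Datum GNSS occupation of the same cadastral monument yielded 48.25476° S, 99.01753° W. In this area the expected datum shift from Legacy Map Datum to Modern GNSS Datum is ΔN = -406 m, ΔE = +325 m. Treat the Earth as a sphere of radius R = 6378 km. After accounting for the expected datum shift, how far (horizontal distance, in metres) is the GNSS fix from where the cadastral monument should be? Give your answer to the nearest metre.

14 m

Observed coordinate differences: Δφ = -0.00376°, Δλ = +0.00447°.
Converting to metres (1° lat = 111317 m, cos φ = 0.665869): observed ΔN = -418.6 m, observed ΔE = 331.3 m.
Subtracting the expected shift leaves a residual of -418.6 − (-406) = -12.6 m north and 331.3 − (325) = 6.3 m east.
Residual distance = √((-12.6)² + 6.3²) = 14.1 m.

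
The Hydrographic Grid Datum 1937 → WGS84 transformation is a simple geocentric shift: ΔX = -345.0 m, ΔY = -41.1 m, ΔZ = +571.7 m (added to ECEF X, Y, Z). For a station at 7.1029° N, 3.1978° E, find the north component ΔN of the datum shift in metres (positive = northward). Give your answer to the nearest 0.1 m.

At φ = 7.1029°, λ = 3.1978°: sin φ = 0.123652, cos φ = 0.992326, sin λ = 0.055783, cos λ = 0.998443.
ΔN = −sin φ cos λ·ΔX − sin φ sin λ·ΔY + cos φ·ΔZ = −(0.123652)(0.998443)(-345.0) − (0.123652)(0.055783)(-41.1) + (0.992326)(571.7) = 610.19 m.

ΔN = 610.2 m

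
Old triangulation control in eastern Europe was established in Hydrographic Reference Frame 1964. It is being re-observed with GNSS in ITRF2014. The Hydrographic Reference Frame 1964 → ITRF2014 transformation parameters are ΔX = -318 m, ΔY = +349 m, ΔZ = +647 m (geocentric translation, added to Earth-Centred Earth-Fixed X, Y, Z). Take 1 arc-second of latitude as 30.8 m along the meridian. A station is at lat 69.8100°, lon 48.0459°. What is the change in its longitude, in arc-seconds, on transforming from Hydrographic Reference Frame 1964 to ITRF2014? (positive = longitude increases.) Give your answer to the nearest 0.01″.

Δλ = 44.20″

sin φ = 0.938553, cos φ = 0.345134, sin λ = 0.743681, cos λ = 0.668535.
East component: ΔE = −sin λ·ΔX + cos λ·ΔY = −(0.743681)(-318) + (0.668535)(349) = 469.81 m.
1° of latitude spans 3600 × 30.80 = 110880 m; at latitude φ, 1° of longitude spans that × cos φ = 38268.5 m, so Δλ = 469.81 / 38268.5 × 3600 = 44.196″.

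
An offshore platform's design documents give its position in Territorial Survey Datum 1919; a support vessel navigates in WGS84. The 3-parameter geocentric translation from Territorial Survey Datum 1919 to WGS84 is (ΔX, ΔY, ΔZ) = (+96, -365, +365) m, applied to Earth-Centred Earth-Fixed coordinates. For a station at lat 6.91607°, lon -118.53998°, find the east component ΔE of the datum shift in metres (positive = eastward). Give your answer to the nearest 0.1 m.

ΔE = 258.7 m

The local east axis at (φ, λ) is (−sin λ, cos λ, 0), so ΔE = −sin(-118.53998°)·96 + cos(-118.53998°)·(-365) = 258.72 m.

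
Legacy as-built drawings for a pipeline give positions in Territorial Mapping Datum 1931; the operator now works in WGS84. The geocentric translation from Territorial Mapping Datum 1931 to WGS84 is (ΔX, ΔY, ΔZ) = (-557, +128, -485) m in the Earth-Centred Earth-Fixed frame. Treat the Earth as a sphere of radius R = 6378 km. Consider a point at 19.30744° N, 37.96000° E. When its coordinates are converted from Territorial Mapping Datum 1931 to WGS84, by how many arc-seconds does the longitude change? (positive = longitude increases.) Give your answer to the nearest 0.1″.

sin φ = 0.330637, cos φ = 0.943758, sin λ = 0.615111, cos λ = 0.788440.
East component: ΔE = −sin λ·ΔX + cos λ·ΔY = −(0.615111)(-557) + (0.788440)(128) = 443.54 m.
1° of latitude spans πR/180 = 111317 m; at latitude φ, 1° of longitude spans that × cos φ = 105056.4 m, so Δλ = 443.54 / 105056.4 × 3600 = 15.199″.

Δλ = 15.2″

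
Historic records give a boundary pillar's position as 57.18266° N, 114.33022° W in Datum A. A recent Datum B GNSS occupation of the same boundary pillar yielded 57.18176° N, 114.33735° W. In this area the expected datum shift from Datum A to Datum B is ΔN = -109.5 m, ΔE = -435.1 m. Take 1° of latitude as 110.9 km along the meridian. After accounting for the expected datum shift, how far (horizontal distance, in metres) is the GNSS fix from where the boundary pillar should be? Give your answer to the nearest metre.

12 m

Observed coordinate differences: Δφ = -0.00090°, Δλ = -0.00713°.
Converting to metres (1° lat = 110900 m, cos φ = 0.541963): observed ΔN = -99.8 m, observed ΔE = -428.5 m.
Subtracting the expected shift leaves a residual of -99.8 − (-109.5) = 9.7 m north and -428.5 − (-435.1) = 6.6 m east.
Residual distance = √(9.7² + 6.6²) = 11.7 m.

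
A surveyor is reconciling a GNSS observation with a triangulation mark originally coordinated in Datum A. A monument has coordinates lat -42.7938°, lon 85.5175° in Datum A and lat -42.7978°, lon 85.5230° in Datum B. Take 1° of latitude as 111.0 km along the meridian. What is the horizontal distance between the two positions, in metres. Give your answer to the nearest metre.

Δφ = -42.7978° − -42.7938° = -0.0040°; Δλ = 85.5230° − 85.5175° = +0.0055°.
ΔN = Δφ × 111000 = -444.0 m; ΔE = Δλ × 111000 × cos(-42.7938°) = +0.0055 × 111000 × 0.733803 = 448.0 m.
Distance = √(ΔE² + ΔN²) = √(448.0² + (-444.0)²) = 630.7 m.

631 m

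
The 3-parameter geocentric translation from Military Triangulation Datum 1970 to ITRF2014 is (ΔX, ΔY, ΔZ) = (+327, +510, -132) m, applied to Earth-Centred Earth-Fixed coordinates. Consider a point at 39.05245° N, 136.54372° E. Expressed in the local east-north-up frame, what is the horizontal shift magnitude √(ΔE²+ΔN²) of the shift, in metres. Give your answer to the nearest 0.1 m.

620.0 m

At φ = 39.05245°, λ = 136.54372°: sin φ = 0.630032, cos φ = 0.776570, sin λ = 0.687801, cos λ = -0.725899.
ΔE = −sin λ·ΔX + cos λ·ΔY = −(0.687801)·(327) + (-0.725899)·(510) = -595.12 m.
ΔN = −sin φ cos λ·ΔX − sin φ sin λ·ΔY + cos φ·ΔZ = −(0.630032)(-0.725899)(327) − (0.630032)(0.687801)(510) + (0.776570)(-132) = -173.96 m.
Horizontal magnitude = √(ΔE² + ΔN²) = √((-595.12)² + (-173.96)²) = 620.02 m.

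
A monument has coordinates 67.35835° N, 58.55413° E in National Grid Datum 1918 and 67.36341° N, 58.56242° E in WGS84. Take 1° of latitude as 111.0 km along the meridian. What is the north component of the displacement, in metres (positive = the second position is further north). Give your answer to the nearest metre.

ΔN = 562 m

Δφ = 67.36341° − 67.35835° = +0.00506°; Δλ = 58.56242° − 58.55413° = +0.00829°.
ΔN = Δφ × 111000 = 561.7 m; ΔE = Δλ × 111000 × cos(67.35835°) = +0.00829 × 111000 × 0.384966 = 354.2 m.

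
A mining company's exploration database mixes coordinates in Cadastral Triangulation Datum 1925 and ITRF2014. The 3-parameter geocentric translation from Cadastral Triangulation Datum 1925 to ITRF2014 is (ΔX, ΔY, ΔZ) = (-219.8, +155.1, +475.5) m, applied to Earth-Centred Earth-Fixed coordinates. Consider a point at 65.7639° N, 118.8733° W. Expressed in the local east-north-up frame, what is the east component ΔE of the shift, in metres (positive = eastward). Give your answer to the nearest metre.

ΔE = -267 m

At φ = 65.7639°, λ = -118.8733°: sin φ = 0.911862, cos φ = 0.410498, sin λ = -0.875690, cos λ = -0.482874.
ΔE = −sin λ·ΔX + cos λ·ΔY = −(-0.875690)·(-219.8) + (-0.482874)·(155.1) = -267.37 m.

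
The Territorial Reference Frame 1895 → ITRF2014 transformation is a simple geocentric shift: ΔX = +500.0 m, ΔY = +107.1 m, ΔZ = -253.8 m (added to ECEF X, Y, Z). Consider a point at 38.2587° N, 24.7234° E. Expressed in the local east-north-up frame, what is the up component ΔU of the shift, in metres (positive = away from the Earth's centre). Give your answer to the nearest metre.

The local up (radial) axis is (cos φ cos λ, cos φ sin λ, sin φ), giving ΔU = 356.624 + 35.173 − 157.156 = 234.64 m.

ΔU = 235 m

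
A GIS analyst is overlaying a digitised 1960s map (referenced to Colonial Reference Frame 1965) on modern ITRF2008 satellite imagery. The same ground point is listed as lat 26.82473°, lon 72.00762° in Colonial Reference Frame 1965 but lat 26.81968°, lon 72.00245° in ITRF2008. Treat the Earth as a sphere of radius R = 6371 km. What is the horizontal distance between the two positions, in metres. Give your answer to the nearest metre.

761 m

Δφ = 26.81968° − 26.82473° = -0.00505°; Δλ = 72.00245° − 72.00762° = -0.00517°.
1° along a meridian = πR/180 = 111195 m.
ΔN = Δφ × 111195 = -561.5 m; ΔE = Δλ × 111195 × cos(26.82473°) = -0.00517 × 111195 × 0.892391 = -513.0 m.
Distance = √(ΔE² + ΔN²) = √((-513.0)² + (-561.5)²) = 760.6 m.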